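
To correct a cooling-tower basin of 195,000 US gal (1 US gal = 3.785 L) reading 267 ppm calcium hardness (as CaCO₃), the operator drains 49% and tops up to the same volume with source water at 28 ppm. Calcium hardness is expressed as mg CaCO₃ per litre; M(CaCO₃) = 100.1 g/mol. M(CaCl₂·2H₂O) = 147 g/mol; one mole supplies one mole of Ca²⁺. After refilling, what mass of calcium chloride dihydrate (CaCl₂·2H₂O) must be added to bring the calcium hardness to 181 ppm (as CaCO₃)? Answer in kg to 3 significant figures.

33.7 kg

Volume: 195,000 US gal × 3.785 L/gal = 738,075 L.
After draining 49% and refilling: 267 × 0.51 + 28 × 0.49 = 149.89 ppm.
Deficit to target: 181 − 149.89 = 31.11 mg/L.
As CaCO₃: 31.11 mg/L × 738,075 L = 22,960 g; ÷ 100.1 = 229.4 mol Ca²⁺.
Mass: 229.4 × 147 = 33,720 g.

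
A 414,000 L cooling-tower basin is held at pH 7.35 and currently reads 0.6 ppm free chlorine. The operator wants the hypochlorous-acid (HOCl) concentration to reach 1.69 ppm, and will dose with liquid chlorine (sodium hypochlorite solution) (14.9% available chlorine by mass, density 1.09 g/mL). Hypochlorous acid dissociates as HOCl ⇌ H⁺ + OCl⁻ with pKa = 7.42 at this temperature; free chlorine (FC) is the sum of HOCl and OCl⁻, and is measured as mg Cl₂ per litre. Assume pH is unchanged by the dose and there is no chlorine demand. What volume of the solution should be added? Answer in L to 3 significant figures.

6.45 L

[OCl⁻]/[HOCl] = 10^(pH − pKa) = 10^(7.35 − 7.42) = 0.8511; fraction as HOCl = 1/(1 + 0.8511) = 0.5402.
Free chlorine required for 1.69 ppm HOCl: 1.69 / 0.5402 = 3.128 ppm.
FC to add: 3.128 − 0.6 = 2.528 mg/L as Cl₂.
Cl₂ equivalent: 2.528 mg/L × 414,000 L = 1047 g.
Product at 14.9% available Cl: 1047 / 0.149 = 7025 g.
Volume: 7025 g ÷ 1.09 g/mL = 6445 mL.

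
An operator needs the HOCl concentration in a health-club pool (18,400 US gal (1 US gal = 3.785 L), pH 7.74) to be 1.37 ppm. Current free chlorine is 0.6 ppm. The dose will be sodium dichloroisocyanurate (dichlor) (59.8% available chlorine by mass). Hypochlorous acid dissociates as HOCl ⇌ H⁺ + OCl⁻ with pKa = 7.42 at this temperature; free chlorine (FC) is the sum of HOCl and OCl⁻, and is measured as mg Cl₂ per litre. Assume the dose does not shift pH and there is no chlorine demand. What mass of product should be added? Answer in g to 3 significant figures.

423 g

Volume: 18,400 US gal × 3.785 L/gal = 69,644 L.
[OCl⁻]/[HOCl] = 10^(pH − pKa) = 10^(7.74 − 7.42) = 2.089; fraction as HOCl = 1/(1 + 2.089) = 0.3237.
Free chlorine required for 1.37 ppm HOCl: 1.37 / 0.3237 = 4.232 ppm.
FC to add: 4.232 − 0.6 = 3.632 mg/L as Cl₂.
Cl₂ equivalent: 3.632 mg/L × 69,644 L = 253 g.
Product at 59.8% available Cl: 253 / 0.598 = 423 g.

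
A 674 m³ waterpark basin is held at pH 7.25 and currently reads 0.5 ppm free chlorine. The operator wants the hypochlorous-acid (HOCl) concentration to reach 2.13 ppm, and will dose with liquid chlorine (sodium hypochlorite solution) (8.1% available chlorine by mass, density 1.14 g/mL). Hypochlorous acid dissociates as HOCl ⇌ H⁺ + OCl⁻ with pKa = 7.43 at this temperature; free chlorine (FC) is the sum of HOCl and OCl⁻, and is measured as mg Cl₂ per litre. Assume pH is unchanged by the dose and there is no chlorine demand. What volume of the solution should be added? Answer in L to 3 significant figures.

Volume: 674 m³ = 674,000 L.
[OCl⁻]/[HOCl] = 10^(pH − pKa) = 10^(7.25 − 7.43) = 0.6607; fraction as HOCl = 1/(1 + 0.6607) = 0.6022.
Free chlorine required for 2.13 ppm HOCl: 2.13 / 0.6022 = 3.537 ppm.
FC to add: 3.537 − 0.5 = 3.037 mg/L as Cl₂.
Cl₂ equivalent: 3.037 mg/L × 674,000 L = 2047 g.
Product at 8.1% available Cl: 2047 / 0.081 = 25,270 g.
Volume: 25,270 g ÷ 1.14 g/mL = 22,170 mL.

22.2 L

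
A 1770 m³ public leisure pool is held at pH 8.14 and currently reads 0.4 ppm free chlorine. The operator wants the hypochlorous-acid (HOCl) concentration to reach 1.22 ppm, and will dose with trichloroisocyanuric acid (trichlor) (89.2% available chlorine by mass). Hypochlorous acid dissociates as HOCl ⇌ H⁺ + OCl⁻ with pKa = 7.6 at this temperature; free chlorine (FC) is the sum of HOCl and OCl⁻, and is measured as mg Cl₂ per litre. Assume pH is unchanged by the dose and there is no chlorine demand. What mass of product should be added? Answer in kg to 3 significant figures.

Volume: 1770 m³ = 1,770,000 L.
[OCl⁻]/[HOCl] = 10^(pH − pKa) = 10^(8.14 − 7.6) = 3.467; fraction as HOCl = 1/(1 + 3.467) = 0.2238.
Free chlorine required for 1.22 ppm HOCl: 1.22 / 0.2238 = 5.45 ppm.
FC to add: 5.45 − 0.4 = 5.05 mg/L as Cl₂.
Cl₂ equivalent: 5.05 mg/L × 1,770,000 L = 8939 g.
Product at 89.2% available Cl: 8939 / 0.892 = 10,020 g.

10.0 kg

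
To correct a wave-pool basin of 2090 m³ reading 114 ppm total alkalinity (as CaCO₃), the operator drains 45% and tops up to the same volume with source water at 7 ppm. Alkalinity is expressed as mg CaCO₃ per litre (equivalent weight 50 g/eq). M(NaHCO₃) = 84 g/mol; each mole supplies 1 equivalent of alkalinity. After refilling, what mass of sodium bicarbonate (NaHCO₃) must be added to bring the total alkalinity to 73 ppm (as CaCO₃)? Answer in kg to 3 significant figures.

Volume: 2090 m³ = 2,090,000 L.
After draining 45% and refilling: 114 × 0.55 + 7 × 0.45 = 65.85 ppm.
Deficit to target: 73 − 65.85 = 7.15 mg/L.
As CaCO₃: 7.15 mg/L × 2,090,000 L = 14,940 g; ÷ 50 g/eq ÷ 1 = 298.9 mol NaHCO₃.
Mass: 298.9 × 84 = 25,110 g.

25.1 kg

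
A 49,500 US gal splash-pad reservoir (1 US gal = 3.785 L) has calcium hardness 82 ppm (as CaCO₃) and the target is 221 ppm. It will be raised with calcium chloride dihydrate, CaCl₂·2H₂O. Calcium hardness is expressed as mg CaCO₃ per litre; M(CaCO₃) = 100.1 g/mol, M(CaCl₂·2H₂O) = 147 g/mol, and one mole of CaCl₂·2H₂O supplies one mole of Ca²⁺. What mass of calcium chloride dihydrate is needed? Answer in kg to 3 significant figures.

38.2 kg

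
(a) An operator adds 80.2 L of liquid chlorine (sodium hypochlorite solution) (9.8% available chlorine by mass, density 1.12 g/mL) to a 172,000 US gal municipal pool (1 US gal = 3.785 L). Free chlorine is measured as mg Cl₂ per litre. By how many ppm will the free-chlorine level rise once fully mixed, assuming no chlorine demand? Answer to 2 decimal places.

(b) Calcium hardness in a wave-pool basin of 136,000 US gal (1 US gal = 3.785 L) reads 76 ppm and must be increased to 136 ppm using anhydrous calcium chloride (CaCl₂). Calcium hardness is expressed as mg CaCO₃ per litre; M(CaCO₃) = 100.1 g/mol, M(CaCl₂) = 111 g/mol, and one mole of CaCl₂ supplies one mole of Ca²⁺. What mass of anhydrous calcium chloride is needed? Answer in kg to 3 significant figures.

(a) 13.52 ppm; (b) 34.2 kg

(a) Volume: 172,000 US gal × 3.785 L/gal = 651,020 L.
(a) Mass of solution: 80.2 L × 1000 mL/L × 1.12 g/mL = 89,820 g.
(a) Available chlorine delivered: 89,820 g × 0.098 = 8803 g as Cl₂.
(a) Concentration rise: 8803 g / 651,020 L = 13.52 mg/L = 13.52 ppm.

(b) Volume: 136,000 US gal × 3.785 L/gal = 514,760 L.
(b) Hardness to add: (136 − 76) = 60 mg/L as CaCO₃ × 514,760 L = 30,890 g as CaCO₃.
(b) Moles of Ca²⁺ (1 mol Ca²⁺ ≡ 1 mol CaCO₃): 30,890 / 100.1 g/mol = 308.5 mol.
(b) Mass of CaCl₂: 308.5 × 111 = 34,250 g.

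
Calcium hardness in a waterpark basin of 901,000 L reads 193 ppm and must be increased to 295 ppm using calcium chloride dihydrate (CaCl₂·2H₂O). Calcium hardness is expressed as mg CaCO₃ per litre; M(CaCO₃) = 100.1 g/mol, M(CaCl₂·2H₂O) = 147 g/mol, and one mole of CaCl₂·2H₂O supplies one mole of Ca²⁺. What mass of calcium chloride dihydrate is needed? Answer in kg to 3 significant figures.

135 kg

Hardness to add: (295 − 193) = 102 mg/L as CaCO₃ × 901,000 L = 91,900 g as CaCO₃.
Moles of Ca²⁺ (1 mol Ca²⁺ ≡ 1 mol CaCO₃): 91,900 / 100.1 g/mol = 918.1 mol.
Mass of CaCl₂·2H₂O: 918.1 × 147 = 135,000 g.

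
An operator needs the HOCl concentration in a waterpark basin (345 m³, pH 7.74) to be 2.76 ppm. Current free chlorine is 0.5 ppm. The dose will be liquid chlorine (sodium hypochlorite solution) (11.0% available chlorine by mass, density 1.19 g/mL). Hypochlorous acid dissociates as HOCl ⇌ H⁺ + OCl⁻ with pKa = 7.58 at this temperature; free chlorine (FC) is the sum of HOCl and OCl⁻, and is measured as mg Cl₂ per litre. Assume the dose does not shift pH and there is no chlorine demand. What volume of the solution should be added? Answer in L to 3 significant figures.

16.5 L

Volume: 345 m³ = 345,000 L.
[OCl⁻]/[HOCl] = 10^(pH − pKa) = 10^(7.74 − 7.58) = 1.445; fraction as HOCl = 1/(1 + 1.445) = 0.4089.
Free chlorine required for 2.76 ppm HOCl: 2.76 / 0.4089 = 6.749 ppm.
FC to add: 6.749 − 0.5 = 6.249 mg/L as Cl₂.
Cl₂ equivalent: 6.249 mg/L × 345,000 L = 2156 g.
Product at 11.0% available Cl: 2156 / 0.11 = 19,600 g.
Volume: 19,600 g ÷ 1.19 g/mL = 16,470 mL.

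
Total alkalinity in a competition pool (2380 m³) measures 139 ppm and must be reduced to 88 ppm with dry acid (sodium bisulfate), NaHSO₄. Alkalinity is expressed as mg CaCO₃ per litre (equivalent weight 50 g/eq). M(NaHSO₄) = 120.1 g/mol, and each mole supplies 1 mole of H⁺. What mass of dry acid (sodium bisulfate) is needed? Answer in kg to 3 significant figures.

292 kg

Volume: 2380 m³ = 2,380,000 L.
Alkalinity to neutralize: (139 − 88) = 51 mg/L as CaCO₃ × 2,380,000 L = 121,400 g as CaCO₃.
Equivalents of H⁺ required: 121,400 ÷ 50 g/eq = 2428 eq = 2428 mol NaHSO₄.
Mass of NaHSO₄: 2428 × 120.1 = 291,600 g.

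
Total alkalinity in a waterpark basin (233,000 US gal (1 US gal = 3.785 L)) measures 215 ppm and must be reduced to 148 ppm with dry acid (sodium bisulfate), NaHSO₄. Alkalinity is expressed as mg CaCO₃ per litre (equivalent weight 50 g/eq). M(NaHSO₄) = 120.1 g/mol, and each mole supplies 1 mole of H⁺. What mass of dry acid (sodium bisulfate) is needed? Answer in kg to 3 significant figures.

142 kg

Volume: 233,000 US gal × 3.785 L/gal = 881,905 L.
Alkalinity to neutralize: (215 − 148) = 67 mg/L as CaCO₃ × 881,905 L = 59,090 g as CaCO₃.
Equivalents of H⁺ required: 59,090 ÷ 50 g/eq = 1182 eq = 1182 mol NaHSO₄.
Mass of NaHSO₄: 1182 × 120.1 = 141,900 g.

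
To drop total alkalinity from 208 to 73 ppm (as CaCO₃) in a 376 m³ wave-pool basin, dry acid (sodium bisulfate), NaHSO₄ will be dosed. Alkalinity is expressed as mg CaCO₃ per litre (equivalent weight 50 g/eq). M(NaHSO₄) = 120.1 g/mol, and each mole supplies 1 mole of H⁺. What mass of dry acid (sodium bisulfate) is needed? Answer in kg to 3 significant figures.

Volume: 376 m³ = 376,000 L.
Alkalinity to neutralize: (208 − 73) = 135 mg/L as CaCO₃ × 376,000 L = 50,760 g as CaCO₃.
Equivalents of H⁺ required: 50,760 ÷ 50 g/eq = 1015 eq = 1015 mol NaHSO₄.
Mass of NaHSO₄: 1015 × 120.1 = 121,900 g.

122 kg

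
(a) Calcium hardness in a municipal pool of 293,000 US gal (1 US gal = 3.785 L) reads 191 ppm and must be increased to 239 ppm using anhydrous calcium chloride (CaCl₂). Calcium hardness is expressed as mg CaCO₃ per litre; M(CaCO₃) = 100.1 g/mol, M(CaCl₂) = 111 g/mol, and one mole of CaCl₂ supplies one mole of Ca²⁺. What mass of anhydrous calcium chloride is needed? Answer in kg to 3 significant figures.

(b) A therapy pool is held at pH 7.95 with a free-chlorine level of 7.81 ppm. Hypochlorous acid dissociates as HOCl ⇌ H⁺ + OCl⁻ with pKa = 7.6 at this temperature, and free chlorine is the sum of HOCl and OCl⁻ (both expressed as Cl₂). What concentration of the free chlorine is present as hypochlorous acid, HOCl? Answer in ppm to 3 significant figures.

(a) Volume: 293,000 US gal × 3.785 L/gal = 1,109,005 L.
(a) Hardness to add: (239 − 191) = 48 mg/L as CaCO₃ × 1,109,005 L = 53,230 g as CaCO₃.
(a) Moles of Ca²⁺ (1 mol Ca²⁺ ≡ 1 mol CaCO₃): 53,230 / 100.1 g/mol = 531.8 mol.
(a) Mass of CaCl₂: 531.8 × 111 = 59,030 g.

(b) [OCl⁻]/[HOCl] = 10^(pH − pKa) = 10^(7.95 − 7.6) = 10^0.35 = 2.239.
(b) Fraction as HOCl = 1 / (1 + 2.239) = 0.3088.
(b) HOCl = 0.3088 × 7.81 ppm = 2.411 ppm.

(a) 59.0 kg; (b) 2.41 ppm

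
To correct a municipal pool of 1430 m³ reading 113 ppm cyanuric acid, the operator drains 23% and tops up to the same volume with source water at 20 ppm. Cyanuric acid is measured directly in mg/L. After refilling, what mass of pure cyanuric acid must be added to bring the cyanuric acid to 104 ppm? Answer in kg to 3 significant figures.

17.7 kg

Volume: 1430 m³ = 1,430,000 L.
After draining 23% and refilling: 113 × 0.77 + 20 × 0.23 = 91.61 ppm.
Deficit to target: 104 − 91.61 = 12.39 mg/L.
Mass: 12.39 mg/L × 1,430,000 L = 17,720 g cyanuric acid.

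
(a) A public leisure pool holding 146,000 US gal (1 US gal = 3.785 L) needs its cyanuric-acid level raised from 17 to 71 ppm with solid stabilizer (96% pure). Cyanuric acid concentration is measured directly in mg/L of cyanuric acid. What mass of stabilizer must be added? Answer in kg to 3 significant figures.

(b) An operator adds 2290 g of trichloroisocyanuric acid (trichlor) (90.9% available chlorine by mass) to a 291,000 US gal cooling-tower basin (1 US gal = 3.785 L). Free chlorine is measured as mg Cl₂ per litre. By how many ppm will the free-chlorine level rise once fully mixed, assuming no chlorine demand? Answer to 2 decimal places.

(a) 31.1 kg; (b) 1.89 ppm

(a) Volume: 146,000 US gal × 3.785 L/gal = 552,610 L.
(a) CYA to add: (71 − 17) = 54 mg/L × 552,610 L = 29,840 g cyanuric acid.
(a) At 96% purity: 29,840 / 0.96 = 31,080 g product.

(b) Volume: 291,000 US gal × 3.785 L/gal = 1,101,435 L.
(b) Available chlorine delivered: 2290 g × 0.909 = 2082 g as Cl₂.
(b) Concentration rise: 2082 g / 1,101,435 L = 1.89 mg/L = 1.89 ppm.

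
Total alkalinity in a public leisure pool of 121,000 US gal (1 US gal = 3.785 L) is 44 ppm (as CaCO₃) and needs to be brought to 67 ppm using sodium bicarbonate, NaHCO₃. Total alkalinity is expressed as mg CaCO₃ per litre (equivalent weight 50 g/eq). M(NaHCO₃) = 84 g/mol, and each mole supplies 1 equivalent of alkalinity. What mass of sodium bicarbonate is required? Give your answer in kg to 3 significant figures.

17.7 kg

Volume: 121,000 US gal × 3.785 L/gal = 457,985 L.
Alkalinity to add: (67 − 44) = 23 mg/L as CaCO₃ × 457,985 L = 10,530 g as CaCO₃.
Equivalents: 10,530 g ÷ 50 g/eq = 210.7 eq.
NaHCO₃ supplies 1 eq per mole → 210.7 mol.
Mass: 210.7 mol × 84 g/mol = 17,700 g.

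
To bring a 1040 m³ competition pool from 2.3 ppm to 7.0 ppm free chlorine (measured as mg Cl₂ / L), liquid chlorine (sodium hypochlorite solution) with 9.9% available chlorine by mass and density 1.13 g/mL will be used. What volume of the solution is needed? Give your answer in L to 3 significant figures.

43.7 L

Volume: 1040 m³ = 1,040,000 L.
Chlorine deficit: 7.0 − 2.3 = 4.7 ppm = 4.7 mg/L as Cl₂.
Cl₂ equivalent needed: 4.7 mg/L × 1,040,000 L = 4,888,000 mg = 4888 g.
Product at 9.9% available chlorine: 4888 / 0.099 = 49,370 g.
Volume at density 1.13 g/mL: 49,370 g ÷ 1.13 g/mL = 43,690 mL.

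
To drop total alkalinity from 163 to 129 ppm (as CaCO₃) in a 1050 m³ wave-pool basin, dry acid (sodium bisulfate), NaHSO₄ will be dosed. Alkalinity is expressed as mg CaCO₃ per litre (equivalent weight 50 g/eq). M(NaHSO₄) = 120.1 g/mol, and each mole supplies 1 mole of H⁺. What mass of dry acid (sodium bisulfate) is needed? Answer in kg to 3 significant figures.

85.8 kg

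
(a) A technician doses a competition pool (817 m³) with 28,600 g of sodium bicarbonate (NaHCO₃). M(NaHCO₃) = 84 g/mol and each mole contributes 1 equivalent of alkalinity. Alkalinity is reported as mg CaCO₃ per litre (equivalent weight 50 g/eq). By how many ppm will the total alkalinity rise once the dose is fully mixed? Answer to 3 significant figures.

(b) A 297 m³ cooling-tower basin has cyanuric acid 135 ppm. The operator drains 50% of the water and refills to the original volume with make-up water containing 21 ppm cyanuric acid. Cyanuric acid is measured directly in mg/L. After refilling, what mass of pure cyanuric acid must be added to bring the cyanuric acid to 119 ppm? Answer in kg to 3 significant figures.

(a) Volume: 817 m³ = 817,000 L.
(a) Moles of NaHCO₃: 28,600 g ÷ 84 g/mol = 340.5 mol → 340.5 eq of alkalinity.
(a) As CaCO₃: 340.5 eq × 50 g/eq = 17,020 g.
(a) Rise: 17,020 g / 817,000 L × 1000 = 20.84 mg/L.

(b) Volume: 297 m³ = 297,000 L.
(b) After draining 50% and refilling: 135 × 0.50 + 21 × 0.50 = 78 ppm.
(b) Deficit to target: 119 − 78 = 41 mg/L.
(b) Mass: 41 mg/L × 297,000 L = 12,180 g cyanuric acid.

(a) 20.8 ppm; (b) 12.2 kg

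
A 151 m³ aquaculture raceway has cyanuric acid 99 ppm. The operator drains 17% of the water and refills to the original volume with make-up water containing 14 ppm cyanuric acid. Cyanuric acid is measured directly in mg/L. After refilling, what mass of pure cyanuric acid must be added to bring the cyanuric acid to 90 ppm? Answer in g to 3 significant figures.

823 g

Volume: 151 m³ = 151,000 L.
After draining 17% and refilling: 99 × 0.83 + 14 × 0.17 = 84.55 ppm.
Deficit to target: 90 − 84.55 = 5.45 mg/L.
Mass: 5.45 mg/L × 151,000 L = 823 g cyanuric acid.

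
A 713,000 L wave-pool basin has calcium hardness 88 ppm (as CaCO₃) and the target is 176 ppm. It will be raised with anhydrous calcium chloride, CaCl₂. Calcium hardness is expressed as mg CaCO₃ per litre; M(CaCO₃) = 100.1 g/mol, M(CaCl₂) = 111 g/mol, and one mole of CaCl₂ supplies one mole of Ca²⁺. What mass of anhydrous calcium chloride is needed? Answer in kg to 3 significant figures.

Hardness to add: (176 − 88) = 88 mg/L as CaCO₃ × 713,000 L = 62,740 g as CaCO₃.
Moles of Ca²⁺ (1 mol Ca²⁺ ≡ 1 mol CaCO₃): 62,740 / 100.1 g/mol = 626.8 mol.
Mass of CaCl₂: 626.8 × 111 = 69,580 g.

69.6 kg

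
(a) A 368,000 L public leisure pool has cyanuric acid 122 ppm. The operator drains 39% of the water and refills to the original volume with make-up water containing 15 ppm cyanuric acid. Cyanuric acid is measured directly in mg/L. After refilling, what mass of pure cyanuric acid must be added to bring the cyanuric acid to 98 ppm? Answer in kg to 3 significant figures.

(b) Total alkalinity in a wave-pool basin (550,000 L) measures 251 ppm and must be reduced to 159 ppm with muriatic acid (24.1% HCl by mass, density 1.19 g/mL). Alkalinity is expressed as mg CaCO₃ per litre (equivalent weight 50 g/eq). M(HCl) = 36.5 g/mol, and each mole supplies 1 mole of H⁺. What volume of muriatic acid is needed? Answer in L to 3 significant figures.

(a) After draining 39% and refilling: 122 × 0.61 + 15 × 0.39 = 80.27 ppm.
(a) Deficit to target: 98 − 80.27 = 17.73 mg/L.
(a) Mass: 17.73 mg/L × 368,000 L = 6525 g cyanuric acid.

(b) Alkalinity to neutralize: (251 − 159) = 92 mg/L as CaCO₃ × 550,000 L = 50,600 g as CaCO₃.
(b) Equivalents of H⁺ required: 50,600 ÷ 50 g/eq = 1012 eq = 1012 mol HCl.
(b) Mass of HCl: 1012 × 36.5 = 36,940 g.
(b) Mass of 24.1% solution: 36,940 / 0.241 = 153,300 g.
(b) Volume: 153,300 g ÷ 1.19 g/mL = 128,800 mL.

(a) 6.52 kg; (b) 129 L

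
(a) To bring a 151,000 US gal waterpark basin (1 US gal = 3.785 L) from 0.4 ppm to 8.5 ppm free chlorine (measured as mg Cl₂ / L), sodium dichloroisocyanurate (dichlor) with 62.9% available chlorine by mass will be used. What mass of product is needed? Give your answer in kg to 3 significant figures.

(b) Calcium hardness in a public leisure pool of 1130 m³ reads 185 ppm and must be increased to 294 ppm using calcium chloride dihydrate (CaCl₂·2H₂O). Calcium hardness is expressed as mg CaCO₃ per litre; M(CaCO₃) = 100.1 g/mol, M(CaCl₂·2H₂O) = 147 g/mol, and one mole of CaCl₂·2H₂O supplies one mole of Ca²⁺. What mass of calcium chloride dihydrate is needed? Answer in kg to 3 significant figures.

(a) 7.36 kg; (b) 181 kg

(a) Volume: 151,000 US gal × 3.785 L/gal = 571,535 L.
(a) Chlorine deficit: 8.5 − 0.4 = 8.1 ppm = 8.1 mg/L as Cl₂.
(a) Cl₂ equivalent needed: 8.1 mg/L × 571,535 L = 4,629,000 mg = 4629 g.
(a) Product at 62.9% available chlorine: 4629 / 0.629 = 7360 g.

(b) Volume: 1130 m³ = 1,130,000 L.
(b) Hardness to add: (294 − 185) = 109 mg/L as CaCO₃ × 1,130,000 L = 123,200 g as CaCO₃.
(b) Moles of Ca²⁺ (1 mol Ca²⁺ ≡ 1 mol CaCO₃): 123,200 / 100.1 g/mol = 1230 mol.
(b) Mass of CaCl₂·2H₂O: 1230 × 147 = 180,900 g.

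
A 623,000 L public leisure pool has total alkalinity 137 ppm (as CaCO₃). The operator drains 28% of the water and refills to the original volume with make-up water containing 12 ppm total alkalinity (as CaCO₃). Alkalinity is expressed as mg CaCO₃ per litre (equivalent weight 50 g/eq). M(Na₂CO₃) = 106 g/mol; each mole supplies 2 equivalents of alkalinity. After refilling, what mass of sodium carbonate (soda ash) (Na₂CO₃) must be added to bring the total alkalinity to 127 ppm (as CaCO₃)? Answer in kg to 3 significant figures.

16.5 kg

After draining 28% and refilling: 137 × 0.72 + 12 × 0.28 = 102 ppm.
Deficit to target: 127 − 102 = 25 mg/L.
As CaCO₃: 25 mg/L × 623,000 L = 15,580 g; ÷ 50 g/eq ÷ 2 = 155.8 mol Na₂CO₃.
Mass: 155.8 × 106 = 16,510 g.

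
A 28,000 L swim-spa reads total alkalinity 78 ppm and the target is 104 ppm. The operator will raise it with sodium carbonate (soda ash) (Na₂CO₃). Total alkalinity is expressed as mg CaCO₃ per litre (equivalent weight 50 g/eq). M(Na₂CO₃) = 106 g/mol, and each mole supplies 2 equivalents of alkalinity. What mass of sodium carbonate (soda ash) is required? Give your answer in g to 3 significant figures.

Alkalinity to add: (104 − 78) = 26 mg/L as CaCO₃ × 28,000 L = 728 g as CaCO₃.
Equivalents: 728 g ÷ 50 g/eq = 14.56 eq.
Each mole of Na₂CO₃ supplies 2 eq, so 14.56 / 2 = 7.28 mol.
Mass: 7.28 mol × 106 g/mol = 771.7 g.

772 g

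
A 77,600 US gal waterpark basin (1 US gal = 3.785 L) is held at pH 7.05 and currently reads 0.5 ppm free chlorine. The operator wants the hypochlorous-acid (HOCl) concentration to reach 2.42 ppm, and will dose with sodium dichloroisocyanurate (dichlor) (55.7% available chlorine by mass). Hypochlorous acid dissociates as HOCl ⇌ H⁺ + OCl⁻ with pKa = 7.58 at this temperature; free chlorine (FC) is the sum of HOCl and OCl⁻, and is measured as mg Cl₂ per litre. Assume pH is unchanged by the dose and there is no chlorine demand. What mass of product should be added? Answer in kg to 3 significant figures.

Volume: 77,600 US gal × 3.785 L/gal = 293,716 L.
[OCl⁻]/[HOCl] = 10^(pH − pKa) = 10^(7.05 − 7.58) = 0.2951; fraction as HOCl = 1/(1 + 0.2951) = 0.7721.
Free chlorine required for 2.42 ppm HOCl: 2.42 / 0.7721 = 3.134 ppm.
FC to add: 3.134 − 0.5 = 2.634 mg/L as Cl₂.
Cl₂ equivalent: 2.634 mg/L × 293,716 L = 773.7 g.
Product at 55.7% available Cl: 773.7 / 0.557 = 1389 g.

1.39 kg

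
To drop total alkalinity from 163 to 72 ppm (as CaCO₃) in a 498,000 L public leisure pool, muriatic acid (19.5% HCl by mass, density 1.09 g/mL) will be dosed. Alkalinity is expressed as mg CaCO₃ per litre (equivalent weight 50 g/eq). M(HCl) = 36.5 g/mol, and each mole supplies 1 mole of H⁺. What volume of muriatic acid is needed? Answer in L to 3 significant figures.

156 L

Alkalinity to neutralize: (163 − 72) = 91 mg/L as CaCO₃ × 498,000 L = 45,320 g as CaCO₃.
Equivalents of H⁺ required: 45,320 ÷ 50 g/eq = 906.4 eq = 906.4 mol HCl.
Mass of HCl: 906.4 × 36.5 = 33,080 g.
Mass of 19.5% solution: 33,080 / 0.195 = 169,700 g.
Volume: 169,700 g ÷ 1.09 g/mL = 155,600 mL.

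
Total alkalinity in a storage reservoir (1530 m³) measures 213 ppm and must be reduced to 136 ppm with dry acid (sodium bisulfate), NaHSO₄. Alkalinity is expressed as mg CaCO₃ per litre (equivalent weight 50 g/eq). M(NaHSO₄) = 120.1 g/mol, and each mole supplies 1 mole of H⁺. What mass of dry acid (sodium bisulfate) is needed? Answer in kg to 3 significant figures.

283 kg

Volume: 1530 m³ = 1,530,000 L.
Alkalinity to neutralize: (213 − 136) = 77 mg/L as CaCO₃ × 1,530,000 L = 117,800 g as CaCO₃.
Equivalents of H⁺ required: 117,800 ÷ 50 g/eq = 2356 eq = 2356 mol NaHSO₄.
Mass of NaHSO₄: 2356 × 120.1 = 283,000 g.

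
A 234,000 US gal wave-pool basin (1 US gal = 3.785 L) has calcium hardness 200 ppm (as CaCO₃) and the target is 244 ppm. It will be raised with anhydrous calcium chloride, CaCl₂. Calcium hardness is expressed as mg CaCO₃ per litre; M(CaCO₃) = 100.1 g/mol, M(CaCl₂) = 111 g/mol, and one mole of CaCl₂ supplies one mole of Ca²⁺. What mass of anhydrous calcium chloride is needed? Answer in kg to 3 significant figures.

43.2 kg

Volume: 234,000 US gal × 3.785 L/gal = 885,690 L.
Hardness to add: (244 − 200) = 44 mg/L as CaCO₃ × 885,690 L = 38,970 g as CaCO₃.
Moles of Ca²⁺ (1 mol Ca²⁺ ≡ 1 mol CaCO₃): 38,970 / 100.1 g/mol = 389.3 mol.
Mass of CaCl₂: 389.3 × 111 = 43,210 g.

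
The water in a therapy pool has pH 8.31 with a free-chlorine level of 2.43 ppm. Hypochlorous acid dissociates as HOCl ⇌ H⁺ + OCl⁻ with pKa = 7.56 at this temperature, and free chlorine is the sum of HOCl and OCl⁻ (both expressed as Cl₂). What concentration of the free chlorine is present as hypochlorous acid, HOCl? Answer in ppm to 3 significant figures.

0.367 ppm

[OCl⁻]/[HOCl] = 10^(pH − pKa) = 10^(8.31 − 7.56) = 10^0.75 = 5.623.
Fraction as HOCl = 1 / (1 + 5.623) = 0.151.
HOCl = 0.151 × 2.43 ppm = 0.3669 ppm.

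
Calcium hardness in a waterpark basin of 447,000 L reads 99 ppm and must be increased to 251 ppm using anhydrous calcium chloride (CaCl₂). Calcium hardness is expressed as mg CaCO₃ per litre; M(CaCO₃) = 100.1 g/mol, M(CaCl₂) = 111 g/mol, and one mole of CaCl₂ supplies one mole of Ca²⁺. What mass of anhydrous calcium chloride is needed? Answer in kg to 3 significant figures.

Hardness to add: (251 − 99) = 152 mg/L as CaCO₃ × 447,000 L = 67,940 g as CaCO₃.
Moles of Ca²⁺ (1 mol Ca²⁺ ≡ 1 mol CaCO₃): 67,940 / 100.1 g/mol = 678.8 mol.
Mass of CaCl₂: 678.8 × 111 = 75,340 g.

75.3 kg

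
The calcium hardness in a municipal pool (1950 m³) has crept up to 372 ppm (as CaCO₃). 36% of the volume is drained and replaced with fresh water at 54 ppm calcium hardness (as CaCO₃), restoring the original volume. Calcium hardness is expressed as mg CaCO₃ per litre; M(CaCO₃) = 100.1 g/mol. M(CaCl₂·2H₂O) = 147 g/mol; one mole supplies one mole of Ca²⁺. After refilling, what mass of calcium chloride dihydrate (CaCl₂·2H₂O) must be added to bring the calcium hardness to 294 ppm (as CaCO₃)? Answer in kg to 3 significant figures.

Volume: 1950 m³ = 1,950,000 L.
After draining 36% and refilling: 372 × 0.64 + 54 × 0.36 = 257.52 ppm.
Deficit to target: 294 − 257.52 = 36.48 mg/L.
As CaCO₃: 36.48 mg/L × 1,950,000 L = 71,140 g; ÷ 100.1 = 710.6 mol Ca²⁺.
Mass: 710.6 × 147 = 104,500 g.

104 kg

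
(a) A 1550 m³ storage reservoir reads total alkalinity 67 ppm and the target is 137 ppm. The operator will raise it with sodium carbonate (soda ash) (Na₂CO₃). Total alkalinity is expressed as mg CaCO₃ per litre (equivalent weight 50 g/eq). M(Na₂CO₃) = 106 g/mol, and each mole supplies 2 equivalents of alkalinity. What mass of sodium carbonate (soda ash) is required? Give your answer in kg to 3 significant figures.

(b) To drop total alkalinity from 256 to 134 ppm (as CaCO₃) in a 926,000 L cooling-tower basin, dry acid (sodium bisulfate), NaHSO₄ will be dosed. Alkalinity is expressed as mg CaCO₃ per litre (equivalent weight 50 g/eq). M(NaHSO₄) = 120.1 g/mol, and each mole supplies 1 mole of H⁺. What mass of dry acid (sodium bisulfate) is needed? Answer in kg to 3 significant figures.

(a) Volume: 1550 m³ = 1,550,000 L.
(a) Alkalinity to add: (137 − 67) = 70 mg/L as CaCO₃ × 1,550,000 L = 108,500 g as CaCO₃.
(a) Equivalents: 108,500 g ÷ 50 g/eq = 2170 eq.
(a) Each mole of Na₂CO₃ supplies 2 eq, so 2170 / 2 = 1085 mol.
(a) Mass: 1085 mol × 106 g/mol = 115,000 g.

(b) Alkalinity to neutralize: (256 − 134) = 122 mg/L as CaCO₃ × 926,000 L = 113,000 g as CaCO₃.
(b) Equivalents of H⁺ required: 113,000 ÷ 50 g/eq = 2259 eq = 2259 mol NaHSO₄.
(b) Mass of NaHSO₄: 2259 × 120.1 = 271,400 g.

(a) 115 kg; (b) 271 kg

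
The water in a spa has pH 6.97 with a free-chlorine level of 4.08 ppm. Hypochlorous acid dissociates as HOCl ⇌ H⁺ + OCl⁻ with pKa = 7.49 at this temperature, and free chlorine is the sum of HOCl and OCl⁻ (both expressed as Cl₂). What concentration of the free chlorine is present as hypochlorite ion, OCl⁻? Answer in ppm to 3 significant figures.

0.946 ppm

[OCl⁻]/[HOCl] = 10^(pH − pKa) = 10^(6.97 − 7.49) = 10^-0.52 = 0.302.
Fraction as HOCl = 1 / (1 + 0.302) = 0.7681.
OCl⁻ = (1 − 0.7681) × 4.08 ppm = 0.9463 ppm.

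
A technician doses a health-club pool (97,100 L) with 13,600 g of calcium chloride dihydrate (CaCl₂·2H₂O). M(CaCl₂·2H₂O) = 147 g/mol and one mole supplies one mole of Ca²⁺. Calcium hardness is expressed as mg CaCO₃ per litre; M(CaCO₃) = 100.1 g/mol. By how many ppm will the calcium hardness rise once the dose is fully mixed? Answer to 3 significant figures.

95.4 ppm

Moles of Ca²⁺: 13,600 g ÷ 147 g/mol = 92.52 mol.
As CaCO₃: 92.52 mol × 100.1 g/mol = 9261 g.
Rise: 9261 g / 97,100 L × 1000 = 95.38 mg/L.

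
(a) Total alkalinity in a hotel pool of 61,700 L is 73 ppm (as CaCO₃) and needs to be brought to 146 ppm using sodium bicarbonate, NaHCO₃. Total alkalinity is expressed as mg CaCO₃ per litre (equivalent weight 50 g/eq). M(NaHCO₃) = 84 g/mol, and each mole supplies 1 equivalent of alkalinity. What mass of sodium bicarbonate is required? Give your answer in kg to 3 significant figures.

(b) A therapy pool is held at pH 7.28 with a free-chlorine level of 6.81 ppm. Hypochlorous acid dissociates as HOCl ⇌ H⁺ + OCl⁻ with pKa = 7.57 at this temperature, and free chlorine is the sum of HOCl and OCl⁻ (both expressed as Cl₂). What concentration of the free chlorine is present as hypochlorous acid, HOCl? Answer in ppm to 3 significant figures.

(a) 7.57 kg; (b) 4.50 ppm

(a) Alkalinity to add: (146 − 73) = 73 mg/L as CaCO₃ × 61,700 L = 4504 g as CaCO₃.
(a) Equivalents: 4504 g ÷ 50 g/eq = 90.08 eq.
(a) NaHCO₃ supplies 1 eq per mole → 90.08 mol.
(a) Mass: 90.08 mol × 84 g/mol = 7567 g.

(b) [OCl⁻]/[HOCl] = 10^(pH − pKa) = 10^(7.28 − 7.57) = 10^-0.29 = 0.5129.
(b) Fraction as HOCl = 1 / (1 + 0.5129) = 0.661.
(b) HOCl = 0.661 × 6.81 ppm = 4.501 ppm.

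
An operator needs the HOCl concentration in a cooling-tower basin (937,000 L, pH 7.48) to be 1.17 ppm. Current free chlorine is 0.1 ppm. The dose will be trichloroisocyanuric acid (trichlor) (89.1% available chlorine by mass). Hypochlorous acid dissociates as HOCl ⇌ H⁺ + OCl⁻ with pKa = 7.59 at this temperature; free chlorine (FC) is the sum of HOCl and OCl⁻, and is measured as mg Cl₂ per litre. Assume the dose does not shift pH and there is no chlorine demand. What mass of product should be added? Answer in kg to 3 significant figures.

2.08 kg

[OCl⁻]/[HOCl] = 10^(pH − pKa) = 10^(7.48 − 7.59) = 0.7762; fraction as HOCl = 1/(1 + 0.7762) = 0.563.
Free chlorine required for 1.17 ppm HOCl: 1.17 / 0.563 = 2.078 ppm.
FC to add: 2.078 − 0.1 = 1.978 mg/L as Cl₂.
Cl₂ equivalent: 1.978 mg/L × 937,000 L = 1854 g.
Product at 89.1% available Cl: 1854 / 0.891 = 2080 g.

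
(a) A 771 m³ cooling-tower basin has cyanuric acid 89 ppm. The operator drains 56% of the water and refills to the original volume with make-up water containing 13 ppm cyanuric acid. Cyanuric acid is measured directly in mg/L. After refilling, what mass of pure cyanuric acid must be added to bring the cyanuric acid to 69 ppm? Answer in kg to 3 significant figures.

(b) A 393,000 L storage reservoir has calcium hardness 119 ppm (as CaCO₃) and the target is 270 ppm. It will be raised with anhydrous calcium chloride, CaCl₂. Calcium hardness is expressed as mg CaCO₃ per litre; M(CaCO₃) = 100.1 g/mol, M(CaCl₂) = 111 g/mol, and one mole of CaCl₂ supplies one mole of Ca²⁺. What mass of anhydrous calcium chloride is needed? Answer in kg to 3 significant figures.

(a) 17.4 kg; (b) 65.8 kg

(a) Volume: 771 m³ = 771,000 L.
(a) After draining 56% and refilling: 89 × 0.44 + 13 × 0.56 = 46.44 ppm.
(a) Deficit to target: 69 − 46.44 = 22.56 mg/L.
(a) Mass: 22.56 mg/L × 771,000 L = 17,390 g cyanuric acid.

(b) Hardness to add: (270 − 119) = 151 mg/L as CaCO₃ × 393,000 L = 59,340 g as CaCO₃.
(b) Moles of Ca²⁺ (1 mol Ca²⁺ ≡ 1 mol CaCO₃): 59,340 / 100.1 g/mol = 592.8 mol.
(b) Mass of CaCl₂: 592.8 × 111 = 65,800 g.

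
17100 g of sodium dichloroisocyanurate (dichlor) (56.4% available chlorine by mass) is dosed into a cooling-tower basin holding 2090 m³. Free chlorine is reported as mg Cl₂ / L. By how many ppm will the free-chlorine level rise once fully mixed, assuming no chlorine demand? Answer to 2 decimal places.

Volume: 2090 m³ = 2,090,000 L.
Available chlorine delivered: 17,100 g × 0.564 = 9644 g as Cl₂.
Concentration rise: 9644 g / 2,090,000 L = 4.615 mg/L = 4.61 ppm.

4.61 ppm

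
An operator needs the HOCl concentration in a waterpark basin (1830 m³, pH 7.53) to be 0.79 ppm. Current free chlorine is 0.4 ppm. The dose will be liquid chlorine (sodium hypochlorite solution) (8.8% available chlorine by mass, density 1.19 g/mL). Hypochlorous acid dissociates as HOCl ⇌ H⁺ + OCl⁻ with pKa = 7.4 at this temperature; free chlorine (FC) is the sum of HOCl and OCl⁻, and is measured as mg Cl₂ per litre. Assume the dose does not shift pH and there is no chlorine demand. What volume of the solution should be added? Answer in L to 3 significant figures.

Volume: 1830 m³ = 1,830,000 L.
[OCl⁻]/[HOCl] = 10^(pH − pKa) = 10^(7.53 − 7.4) = 1.349; fraction as HOCl = 1/(1 + 1.349) = 0.4257.
Free chlorine required for 0.79 ppm HOCl: 0.79 / 0.4257 = 1.856 ppm.
FC to add: 1.856 − 0.4 = 1.456 mg/L as Cl₂.
Cl₂ equivalent: 1.456 mg/L × 1,830,000 L = 2664 g.
Product at 8.8% available Cl: 2664 / 0.088 = 30,270 g.
Volume: 30,270 g ÷ 1.19 g/mL = 25,440 mL.

25.4 L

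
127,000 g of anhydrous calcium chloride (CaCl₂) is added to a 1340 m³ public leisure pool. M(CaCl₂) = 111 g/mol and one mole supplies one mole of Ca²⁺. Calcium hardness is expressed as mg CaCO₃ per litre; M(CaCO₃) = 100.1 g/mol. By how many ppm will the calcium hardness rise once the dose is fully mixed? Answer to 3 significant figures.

85.5 ppm

Volume: 1340 m³ = 1,340,000 L.
Moles of Ca²⁺: 127,000 g ÷ 111 g/mol = 1144 mol.
As CaCO₃: 1144 mol × 100.1 g/mol = 114,500 g.
Rise: 114,500 g / 1,340,000 L × 1000 = 85.47 mg/L.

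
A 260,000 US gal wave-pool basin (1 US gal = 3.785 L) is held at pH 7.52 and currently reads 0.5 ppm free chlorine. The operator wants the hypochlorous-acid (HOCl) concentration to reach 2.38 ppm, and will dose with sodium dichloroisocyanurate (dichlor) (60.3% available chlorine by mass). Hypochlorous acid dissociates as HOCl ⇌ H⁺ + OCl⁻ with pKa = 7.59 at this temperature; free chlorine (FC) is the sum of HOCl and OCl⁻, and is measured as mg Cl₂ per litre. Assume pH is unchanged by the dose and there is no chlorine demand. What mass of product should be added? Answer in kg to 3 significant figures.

6.37 kg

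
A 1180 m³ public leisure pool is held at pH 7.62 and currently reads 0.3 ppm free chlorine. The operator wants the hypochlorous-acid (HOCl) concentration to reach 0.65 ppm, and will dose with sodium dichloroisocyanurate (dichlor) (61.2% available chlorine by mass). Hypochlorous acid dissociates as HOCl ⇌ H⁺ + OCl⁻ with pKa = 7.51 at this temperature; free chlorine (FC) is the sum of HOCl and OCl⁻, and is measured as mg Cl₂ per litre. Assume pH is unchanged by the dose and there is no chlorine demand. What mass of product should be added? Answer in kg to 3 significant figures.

2.29 kg

Volume: 1180 m³ = 1,180,000 L.
[OCl⁻]/[HOCl] = 10^(pH − pKa) = 10^(7.62 − 7.51) = 1.288; fraction as HOCl = 1/(1 + 1.288) = 0.437.
Free chlorine required for 0.65 ppm HOCl: 0.65 / 0.437 = 1.487 ppm.
FC to add: 1.487 − 0.3 = 1.187 mg/L as Cl₂.
Cl₂ equivalent: 1.187 mg/L × 1,180,000 L = 1401 g.
Product at 61.2% available Cl: 1401 / 0.612 = 2289 g.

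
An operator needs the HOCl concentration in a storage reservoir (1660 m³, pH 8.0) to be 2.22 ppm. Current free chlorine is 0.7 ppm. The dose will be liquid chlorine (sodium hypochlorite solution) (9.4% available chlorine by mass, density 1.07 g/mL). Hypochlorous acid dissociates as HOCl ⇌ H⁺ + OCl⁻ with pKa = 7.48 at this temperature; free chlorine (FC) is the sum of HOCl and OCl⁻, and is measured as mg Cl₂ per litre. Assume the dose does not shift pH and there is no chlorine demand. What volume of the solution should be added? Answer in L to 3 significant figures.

Volume: 1660 m³ = 1,660,000 L.
[OCl⁻]/[HOCl] = 10^(pH − pKa) = 10^(8.0 − 7.48) = 3.311; fraction as HOCl = 1/(1 + 3.311) = 0.2319.
Free chlorine required for 2.22 ppm HOCl: 2.22 / 0.2319 = 9.571 ppm.
FC to add: 9.571 − 0.7 = 8.871 mg/L as Cl₂.
Cl₂ equivalent: 8.871 mg/L × 1,660,000 L = 14,730 g.
Product at 9.4% available Cl: 14,730 / 0.094 = 156,700 g.
Volume: 156,700 g ÷ 1.07 g/mL = 146,400 mL.

146 L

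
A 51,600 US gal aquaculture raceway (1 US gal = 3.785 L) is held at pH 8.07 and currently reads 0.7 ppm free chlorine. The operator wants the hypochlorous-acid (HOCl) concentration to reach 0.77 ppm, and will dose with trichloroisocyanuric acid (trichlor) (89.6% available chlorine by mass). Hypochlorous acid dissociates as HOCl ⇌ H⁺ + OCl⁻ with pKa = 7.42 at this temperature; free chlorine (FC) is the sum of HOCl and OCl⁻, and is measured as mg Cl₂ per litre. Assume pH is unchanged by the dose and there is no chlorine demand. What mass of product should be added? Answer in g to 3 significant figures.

Volume: 51,600 US gal × 3.785 L/gal = 195,306 L.
[OCl⁻]/[HOCl] = 10^(pH − pKa) = 10^(8.07 − 7.42) = 4.467; fraction as HOCl = 1/(1 + 4.467) = 0.1829.
Free chlorine required for 0.77 ppm HOCl: 0.77 / 0.1829 = 4.209 ppm.
FC to add: 4.209 − 0.7 = 3.509 mg/L as Cl₂.
Cl₂ equivalent: 3.509 mg/L × 195,306 L = 685.4 g.
Product at 89.6% available Cl: 685.4 / 0.896 = 765 g.

765 g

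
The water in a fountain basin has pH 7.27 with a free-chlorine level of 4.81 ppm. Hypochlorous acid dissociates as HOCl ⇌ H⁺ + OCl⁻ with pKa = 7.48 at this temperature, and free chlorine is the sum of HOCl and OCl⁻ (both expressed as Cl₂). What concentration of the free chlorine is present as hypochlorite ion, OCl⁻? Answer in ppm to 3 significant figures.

1.83 ppm

[OCl⁻]/[HOCl] = 10^(pH − pKa) = 10^(7.27 − 7.48) = 10^-0.21 = 0.6166.
Fraction as HOCl = 1 / (1 + 0.6166) = 0.6186.
OCl⁻ = (1 − 0.6186) × 4.81 ppm = 1.835 ppm.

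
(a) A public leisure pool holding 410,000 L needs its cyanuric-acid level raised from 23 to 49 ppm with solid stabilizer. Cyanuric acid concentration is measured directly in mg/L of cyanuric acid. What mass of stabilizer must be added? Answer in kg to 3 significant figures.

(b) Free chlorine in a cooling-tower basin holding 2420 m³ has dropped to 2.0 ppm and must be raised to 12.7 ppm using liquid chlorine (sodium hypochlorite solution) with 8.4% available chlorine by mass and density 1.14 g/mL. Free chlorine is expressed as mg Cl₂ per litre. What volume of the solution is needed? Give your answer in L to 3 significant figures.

(a) CYA to add: (49 − 23) = 26 mg/L × 410,000 L = 10,660 g cyanuric acid.

(b) Volume: 2420 m³ = 2,420,000 L.
(b) Chlorine deficit: 12.7 − 2.0 = 10.7 ppm = 10.7 mg/L as Cl₂.
(b) Cl₂ equivalent needed: 10.7 mg/L × 2,420,000 L = 25,890,000 mg = 25,890 g.
(b) Product at 8.4% available chlorine: 25,890 / 0.084 = 308,300 g.
(b) Volume at density 1.14 g/mL: 308,300 g ÷ 1.14 g/mL = 270,400 mL.

(a) 10.7 kg; (b) 270 L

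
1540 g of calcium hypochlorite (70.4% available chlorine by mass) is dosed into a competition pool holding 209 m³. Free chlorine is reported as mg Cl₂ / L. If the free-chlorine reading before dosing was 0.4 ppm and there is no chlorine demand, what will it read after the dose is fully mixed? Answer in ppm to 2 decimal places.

5.59 ppm

Volume: 209 m³ = 209,000 L.
Available chlorine delivered: 1540 g × 0.704 = 1084 g as Cl₂.
Concentration rise: 1084 g / 209,000 L = 5.187 mg/L = 5.19 ppm.
Final FC: 0.4 + 5.19 = 5.59 ppm.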